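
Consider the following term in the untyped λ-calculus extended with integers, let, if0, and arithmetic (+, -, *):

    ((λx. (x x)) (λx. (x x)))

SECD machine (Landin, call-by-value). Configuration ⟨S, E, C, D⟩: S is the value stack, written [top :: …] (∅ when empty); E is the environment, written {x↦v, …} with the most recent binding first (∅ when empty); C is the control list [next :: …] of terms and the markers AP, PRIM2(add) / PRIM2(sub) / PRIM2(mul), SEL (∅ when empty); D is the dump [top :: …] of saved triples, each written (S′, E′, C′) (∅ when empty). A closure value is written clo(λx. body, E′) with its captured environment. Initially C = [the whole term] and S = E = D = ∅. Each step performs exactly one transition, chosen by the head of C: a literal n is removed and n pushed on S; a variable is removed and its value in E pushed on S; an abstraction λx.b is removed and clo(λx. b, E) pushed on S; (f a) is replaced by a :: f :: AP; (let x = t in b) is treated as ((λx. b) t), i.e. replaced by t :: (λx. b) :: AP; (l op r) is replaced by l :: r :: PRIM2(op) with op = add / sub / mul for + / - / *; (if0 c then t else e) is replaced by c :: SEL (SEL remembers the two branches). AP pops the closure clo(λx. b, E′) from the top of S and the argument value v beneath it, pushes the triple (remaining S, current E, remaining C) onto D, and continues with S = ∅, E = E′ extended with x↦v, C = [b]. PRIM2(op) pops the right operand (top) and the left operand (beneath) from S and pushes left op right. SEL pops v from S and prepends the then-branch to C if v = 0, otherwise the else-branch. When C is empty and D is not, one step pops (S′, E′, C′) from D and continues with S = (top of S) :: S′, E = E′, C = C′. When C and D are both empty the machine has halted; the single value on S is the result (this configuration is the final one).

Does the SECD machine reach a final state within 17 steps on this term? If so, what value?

[0] <S=∅, E=∅, C=[((λx. (x x)) (λx. (x x)))], D=∅>
[1] <S=∅, E=∅, C=[(λx. (x x)) :: (λx. (x x)) :: AP], D=∅>
[2] <S=[clo(λx. (x x), ∅)], E=∅, C=[(λx. (x x)) :: AP], D=∅>
[3] <S=[clo(λx. (x x), ∅) :: clo(λx. (x x), ∅)], E=∅, C=[AP], D=∅>
[4] <S=∅, E={x↦clo(λx. (x x), ∅)}, C=[(x x)], D=[(∅, ∅, ∅)]>
[5] <S=∅, E={x↦clo(λx. (x x), ∅)}, C=[x :: x :: AP], D=[(∅, ∅, ∅)]>
[6] <S=[clo(λx. (x x), ∅)], E={x↦clo(λx. (x x), ∅)}, C=[x :: AP], D=[(∅, ∅, ∅)]>
[7] <S=[clo(λx. (x x), ∅) :: clo(λx. (x x), ∅)], E={x↦clo(λx. (x x), ∅)}, C=[AP], D=[(∅, ∅, ∅)]>
[8] <S=∅, E={x↦clo(λx. (x x), ∅)}, C=[(x x)], D=[(∅, {x↦clo(λx. (x x), ∅)}, ∅) :: (∅, ∅, ∅)]>
[9] <S=∅, E={x↦clo(λx. (x x), ∅)}, C=[x :: x :: AP], D=[(∅, {x↦clo(λx. (x x), ∅)}, ∅) :: (∅, ∅, ∅)]>
[10] <S=[clo(λx. (x x), ∅)], E={x↦clo(λx. (x x), ∅)}, C=[x :: AP], D=[(∅, {x↦clo(λx. (x x), ∅)}, ∅) :: (∅, ∅, ∅)]>
[11] <S=[clo(λx. (x x), ∅) :: clo(λx. (x x), ∅)], E={x↦clo(λx. (x x), ∅)}, C=[AP], D=[(∅, {x↦clo(λx. (x x), ∅)}, ∅) :: (∅, ∅, ∅)]>
[12] <S=∅, E={x↦clo(λx. (x x), ∅)}, C=[(x x)], D=[(∅, {x↦clo(λx. (x x), ∅)}, ∅) :: (∅, {x↦clo(λx. (x x), ∅)}, ∅) :: (∅, ∅, ∅)]>
[13] <S=∅, E={x↦clo(λx. (x x), ∅)}, C=[x :: x :: AP], D=[(∅, {x↦clo(λx. (x x), ∅)}, ∅) :: (∅, {x↦clo(λx. (x x), ∅)}, ∅) :: (∅, ∅, ∅)]>
[14] <S=[clo(λx. (x x), ∅)], E={x↦clo(λx. (x x), ∅)}, C=[x :: AP], D=[(∅, {x↦clo(λx. (x x), ∅)}, ∅) :: (∅, {x↦clo(λx. (x x), ∅)}, ∅) :: (∅, ∅, ∅)]>
[15] <S=[clo(λx. (x x), ∅) :: clo(λx. (x x), ∅)], E={x↦clo(λx. (x x), ∅)}, C=[AP], D=[(∅, {x↦clo(λx. (x x), ∅)}, ∅) :: (∅, {x↦clo(λx. (x x), ∅)}, ∅) :: (∅, ∅, ∅)]>
[16] <S=∅, E={x↦clo(λx. (x x), ∅)}, C=[(x x)], D=[(∅, {x↦clo(λx. (x x), ∅)}, ∅) :: (∅, {x↦clo(λx. (x x), ∅)}, ∅) :: (∅, {x↦clo(λx. (x x), ∅)}, ∅) :: (∅, ∅, ∅)]>
[17] <S=∅, E={x↦clo(λx. (x x), ∅)}, C=[x :: x :: AP], D=[(∅, {x↦clo(λx. (x x), ∅)}, ∅) :: (∅, {x↦clo(λx. (x x), ∅)}, ∅) :: (∅, {x↦clo(λx. (x x), ∅)}, ∅) :: (∅, ∅, ∅)]>
→ 17 transitions taken and the configuration is still not final: no result within 17 steps

Answer: DIVERGES (no final state within 17 steps)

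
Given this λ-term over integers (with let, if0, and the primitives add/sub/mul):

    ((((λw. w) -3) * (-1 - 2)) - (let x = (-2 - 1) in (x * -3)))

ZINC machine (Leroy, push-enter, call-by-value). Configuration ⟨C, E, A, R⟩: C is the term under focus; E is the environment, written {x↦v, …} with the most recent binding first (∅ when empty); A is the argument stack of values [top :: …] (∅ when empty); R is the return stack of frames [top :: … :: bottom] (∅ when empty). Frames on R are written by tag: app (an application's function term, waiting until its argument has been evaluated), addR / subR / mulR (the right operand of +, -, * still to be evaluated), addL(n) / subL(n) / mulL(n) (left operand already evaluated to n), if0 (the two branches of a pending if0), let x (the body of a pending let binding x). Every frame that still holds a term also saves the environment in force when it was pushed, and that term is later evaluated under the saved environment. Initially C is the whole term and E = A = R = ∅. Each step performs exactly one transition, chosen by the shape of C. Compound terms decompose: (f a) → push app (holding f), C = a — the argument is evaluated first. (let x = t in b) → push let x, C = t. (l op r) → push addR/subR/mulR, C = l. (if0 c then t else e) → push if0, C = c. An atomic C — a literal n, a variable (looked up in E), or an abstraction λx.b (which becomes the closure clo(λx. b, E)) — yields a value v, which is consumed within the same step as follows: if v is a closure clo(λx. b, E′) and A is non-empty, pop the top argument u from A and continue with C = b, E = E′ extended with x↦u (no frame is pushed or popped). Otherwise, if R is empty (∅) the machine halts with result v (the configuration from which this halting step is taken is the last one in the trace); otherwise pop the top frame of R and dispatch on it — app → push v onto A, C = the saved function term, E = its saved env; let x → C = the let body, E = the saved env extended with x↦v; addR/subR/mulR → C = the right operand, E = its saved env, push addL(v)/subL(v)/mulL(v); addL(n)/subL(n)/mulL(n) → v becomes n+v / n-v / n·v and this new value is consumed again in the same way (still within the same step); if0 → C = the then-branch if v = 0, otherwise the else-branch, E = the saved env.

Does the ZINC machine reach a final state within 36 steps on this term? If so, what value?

t=0: [C=((((λw. w) -3) * (-1 - 2)) - (let x = (-2 - 1) in (x * -3))) | E=∅ | A=∅ | R=∅]
t=1: [C=(((λw. w) -3) * (-1 - 2)) | E=∅ | A=∅ | R=[subR]]
t=2: [C=((λw. w) -3) | E=∅ | A=∅ | R=[mulR :: subR]]
t=3: [C=-3 | E=∅ | A=∅ | R=[app :: mulR :: subR]]
t=4: [C=(λw. w) | E=∅ | A=[-3] | R=[mulR :: subR]]
t=5: [C=w | E={w↦-3} | A=∅ | R=[mulR :: subR]]
t=6: [C=(-1 - 2) | E=∅ | A=∅ | R=[mulL(-3) :: subR]]
t=7: [C=-1 | E=∅ | A=∅ | R=[subR :: mulL(-3) :: subR]]
t=8: [C=2 | E=∅ | A=∅ | R=[subL(-1) :: mulL(-3) :: subR]]
t=9: [C=(let x = (-2 - 1) in (x * -3)) | E=∅ | A=∅ | R=[subL(9)]]
t=10: [C=(-2 - 1) | E=∅ | A=∅ | R=[let x :: subL(9)]]
t=11: [C=-2 | E=∅ | A=∅ | R=[subR :: let x :: subL(9)]]
t=12: [C=1 | E=∅ | A=∅ | R=[subL(-2) :: let x :: subL(9)]]
t=13: [C=(x * -3) | E={x↦-3} | A=∅ | R=[subL(9)]]
t=14: [C=x | E={x↦-3} | A=∅ | R=[mulR :: subL(9)]]
t=15: [C=-3 | E={x↦-3} | A=∅ | R=[mulL(-3) :: subL(9)]]
→ final value 0

Answer: 0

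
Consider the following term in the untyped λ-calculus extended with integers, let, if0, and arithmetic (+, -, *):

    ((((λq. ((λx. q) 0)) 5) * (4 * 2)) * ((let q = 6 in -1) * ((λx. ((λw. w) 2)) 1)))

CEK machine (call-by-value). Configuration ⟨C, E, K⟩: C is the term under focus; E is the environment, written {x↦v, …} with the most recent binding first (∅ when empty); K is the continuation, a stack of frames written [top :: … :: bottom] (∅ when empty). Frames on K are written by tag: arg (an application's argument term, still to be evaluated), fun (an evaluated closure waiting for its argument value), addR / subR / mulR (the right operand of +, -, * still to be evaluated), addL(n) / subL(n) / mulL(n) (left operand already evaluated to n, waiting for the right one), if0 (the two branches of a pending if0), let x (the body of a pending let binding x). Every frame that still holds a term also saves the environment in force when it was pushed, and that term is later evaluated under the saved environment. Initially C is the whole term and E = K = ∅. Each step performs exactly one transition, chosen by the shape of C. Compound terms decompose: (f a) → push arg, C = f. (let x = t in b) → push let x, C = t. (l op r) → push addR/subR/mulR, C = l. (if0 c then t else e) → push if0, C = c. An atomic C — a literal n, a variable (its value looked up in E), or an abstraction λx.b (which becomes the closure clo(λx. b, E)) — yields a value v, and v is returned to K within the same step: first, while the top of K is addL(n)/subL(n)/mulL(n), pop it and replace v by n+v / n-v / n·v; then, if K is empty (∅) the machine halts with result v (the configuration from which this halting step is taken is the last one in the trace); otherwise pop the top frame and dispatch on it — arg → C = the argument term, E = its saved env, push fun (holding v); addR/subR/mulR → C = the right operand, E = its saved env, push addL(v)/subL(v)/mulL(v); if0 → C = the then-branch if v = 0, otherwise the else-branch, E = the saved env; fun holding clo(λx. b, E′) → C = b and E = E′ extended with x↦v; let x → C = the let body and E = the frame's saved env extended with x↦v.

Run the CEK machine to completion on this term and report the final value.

Answer: -80

Machine steps:
step 0: [C=((((λq. ((λx. q) 0)) 5) * (4 * 2)) * ((let q = 6 in -1) * ((λx. ((λw. w) 2)) 1))) | E=∅ | K=∅]
step 1: [C=(((λq. ((λx. q) 0)) 5) * (4 * 2)) | E=∅ | K=[mulR]]
step 2: [C=((λq. ((λx. q) 0)) 5) | E=∅ | K=[mulR :: mulR]]
step 3: [C=(λq. ((λx. q) 0)) | E=∅ | K=[arg :: mulR :: mulR]]
step 4: [C=5 | E=∅ | K=[fun :: mulR :: mulR]]
step 5: [C=((λx. q) 0) | E={q↦5} | K=[mulR :: mulR]]
step 6: [C=(λx. q) | E={q↦5} | K=[arg :: mulR :: mulR]]
step 7: [C=0 | E={q↦5} | K=[fun :: mulR :: mulR]]
step 8: [C=q | E={x↦0, q↦5} | K=[mulR :: mulR]]
step 9: [C=(4 * 2) | E=∅ | K=[mulL(5) :: mulR]]
step 10: [C=4 | E=∅ | K=[mulR :: mulL(5) :: mulR]]
step 11: [C=2 | E=∅ | K=[mulL(4) :: mulL(5) :: mulR]]
step 12: [C=((let q = 6 in -1) * ((λx. ((λw. w) 2)) 1)) | E=∅ | K=[mulL(40)]]
step 13: [C=(let q = 6 in -1) | E=∅ | K=[mulR :: mulL(40)]]
step 14: [C=6 | E=∅ | K=[let q :: mulR :: mulL(40)]]
step 15: [C=-1 | E={q↦6} | K=[mulR :: mulL(40)]]
step 16: [C=((λx. ((λw. w) 2)) 1) | E=∅ | K=[mulL(-1) :: mulL(40)]]
step 17: [C=(λx. ((λw. w) 2)) | E=∅ | K=[arg :: mulL(-1) :: mulL(40)]]
step 18: [C=1 | E=∅ | K=[fun :: mulL(-1) :: mulL(40)]]
step 19: [C=((λw. w) 2) | E={x↦1} | K=[mulL(-1) :: mulL(40)]]
step 20: [C=(λw. w) | E={x↦1} | K=[arg :: mulL(-1) :: mulL(40)]]
step 21: [C=2 | E={x↦1} | K=[fun :: mulL(-1) :: mulL(40)]]
step 22: [C=w | E={w↦2, x↦1} | K=[mulL(-1) :: mulL(40)]]
→ final value -80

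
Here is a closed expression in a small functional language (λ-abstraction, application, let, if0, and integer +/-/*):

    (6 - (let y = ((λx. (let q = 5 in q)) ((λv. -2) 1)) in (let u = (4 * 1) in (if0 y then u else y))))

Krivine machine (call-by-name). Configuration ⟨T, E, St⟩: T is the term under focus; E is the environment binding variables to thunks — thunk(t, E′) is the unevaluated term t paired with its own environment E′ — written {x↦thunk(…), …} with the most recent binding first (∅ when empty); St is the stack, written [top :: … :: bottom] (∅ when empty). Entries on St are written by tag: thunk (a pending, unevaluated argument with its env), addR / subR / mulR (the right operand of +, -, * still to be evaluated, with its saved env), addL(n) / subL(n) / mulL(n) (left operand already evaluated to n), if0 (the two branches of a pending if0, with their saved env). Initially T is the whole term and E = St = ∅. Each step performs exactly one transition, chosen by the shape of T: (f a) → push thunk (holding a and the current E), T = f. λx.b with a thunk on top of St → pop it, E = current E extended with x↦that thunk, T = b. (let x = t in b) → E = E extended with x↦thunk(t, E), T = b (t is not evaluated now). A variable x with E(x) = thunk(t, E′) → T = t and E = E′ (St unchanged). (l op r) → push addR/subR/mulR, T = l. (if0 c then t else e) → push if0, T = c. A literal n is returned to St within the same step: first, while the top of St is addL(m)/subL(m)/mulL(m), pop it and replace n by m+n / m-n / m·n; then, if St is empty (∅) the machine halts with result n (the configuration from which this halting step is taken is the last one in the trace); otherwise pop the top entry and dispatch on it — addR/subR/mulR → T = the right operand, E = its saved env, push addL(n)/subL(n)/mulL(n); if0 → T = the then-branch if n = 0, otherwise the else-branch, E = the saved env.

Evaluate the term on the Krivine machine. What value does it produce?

[0] [T=(6 - (let y = ((λx. (let q = 5 in q)) ((λv. -2) 1)) in (let u = (4 * 1) in (if0 y then u else y)))) | E=∅ | St=∅]
[1] [T=6 | E=∅ | St=[subR]]
[2] [T=(let y = ((λx. (let q = 5 in q)) ((λv. -2) 1)) in (let u = (4 * 1) in (if0 y then u else y))) | E=∅ | St=[subL(6)]]
[3] [T=(let u = (4 * 1) in (if0 y then u else y)) | E={y↦thunk(((λx. (let q = 5 in q)) ((λv. -2) 1)), ∅)} | St=[subL(6)]]
[4] [T=(if0 y then u else y) | E={u↦thunk((4 * 1), {y↦thunk(((λx. (let q = 5 in q)) ((λv. -2) 1)), ∅)}), y↦thunk(((λx. (let q = 5 in q)) ((λv. -2) 1)), ∅)} | St=[subL(6)]]
[5] [T=y | E={u↦thunk((4 * 1), {y↦thunk(((λx. (let q = 5 in q)) ((λv. -2) 1)), ∅)}), y↦thunk(((λx. (let q = 5 in q)) ((λv. -2) 1)), ∅)} | St=[if0 :: subL(6)]]
[6] [T=((λx. (let q = 5 in q)) ((λv. -2) 1)) | E=∅ | St=[if0 :: subL(6)]]
[7] [T=(λx. (let q = 5 in q)) | E=∅ | St=[thunk :: if0 :: subL(6)]]
[8] [T=(let q = 5 in q) | E={x↦thunk(((λv. -2) 1), ∅)} | St=[if0 :: subL(6)]]
[9] [T=q | E={q↦thunk(5, {x↦thunk(((λv. -2) 1), ∅)}), x↦thunk(((λv. -2) 1), ∅)} | St=[if0 :: subL(6)]]
[10] [T=5 | E={x↦thunk(((λv. -2) 1), ∅)} | St=[if0 :: subL(6)]]
[11] [T=y | E={u↦thunk((4 * 1), {y↦thunk(((λx. (let q = 5 in q)) ((λv. -2) 1)), ∅)}), y↦thunk(((λx. (let q = 5 in q)) ((λv. -2) 1)), ∅)} | St=[subL(6)]]
[12] [T=((λx. (let q = 5 in q)) ((λv. -2) 1)) | E=∅ | St=[subL(6)]]
[13] [T=(λx. (let q = 5 in q)) | E=∅ | St=[thunk :: subL(6)]]
[14] [T=(let q = 5 in q) | E={x↦thunk(((λv. -2) 1), ∅)} | St=[subL(6)]]
[15] [T=q | E={q↦thunk(5, {x↦thunk(((λv. -2) 1), ∅)}), x↦thunk(((λv. -2) 1), ∅)} | St=[subL(6)]]
[16] [T=5 | E={x↦thunk(((λv. -2) 1), ∅)} | St=[subL(6)]]
→ final value 1

Answer: 1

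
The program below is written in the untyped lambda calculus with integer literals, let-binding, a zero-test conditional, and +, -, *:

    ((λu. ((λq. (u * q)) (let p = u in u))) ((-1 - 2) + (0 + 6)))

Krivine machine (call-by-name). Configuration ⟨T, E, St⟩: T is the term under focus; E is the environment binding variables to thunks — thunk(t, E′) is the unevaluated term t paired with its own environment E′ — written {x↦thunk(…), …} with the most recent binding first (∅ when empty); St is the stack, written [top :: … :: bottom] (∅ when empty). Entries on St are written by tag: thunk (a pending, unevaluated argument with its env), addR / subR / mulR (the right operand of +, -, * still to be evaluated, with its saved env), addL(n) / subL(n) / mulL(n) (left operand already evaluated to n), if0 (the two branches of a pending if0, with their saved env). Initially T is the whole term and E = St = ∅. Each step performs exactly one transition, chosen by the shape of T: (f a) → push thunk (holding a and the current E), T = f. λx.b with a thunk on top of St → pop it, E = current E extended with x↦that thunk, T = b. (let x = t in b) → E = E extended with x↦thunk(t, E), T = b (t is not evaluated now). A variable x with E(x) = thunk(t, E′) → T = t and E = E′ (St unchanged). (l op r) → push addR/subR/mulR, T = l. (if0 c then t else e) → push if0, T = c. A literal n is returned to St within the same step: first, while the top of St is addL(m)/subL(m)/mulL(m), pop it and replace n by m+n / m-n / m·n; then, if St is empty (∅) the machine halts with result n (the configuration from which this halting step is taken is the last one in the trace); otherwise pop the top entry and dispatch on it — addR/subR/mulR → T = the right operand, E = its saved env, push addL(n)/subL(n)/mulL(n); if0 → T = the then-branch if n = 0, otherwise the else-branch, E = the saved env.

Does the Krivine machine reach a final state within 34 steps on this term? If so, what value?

[0] ⟨T=((λu. ((λq. (u * q)) (let p = u in u))) ((-1 - 2) + (0 + 6))); E=∅; St=∅⟩
[1] ⟨T=(λu. ((λq. (u * q)) (let p = u in u))); E=∅; St=[thunk]⟩
[2] ⟨T=((λq. (u * q)) (let p = u in u)); E={u↦thunk(((-1 - 2) + (0 + 6)), ∅)}; St=∅⟩
[3] ⟨T=(λq. (u * q)); E={u↦thunk(((-1 - 2) + (0 + 6)), ∅)}; St=[thunk]⟩
[4] ⟨T=(u * q); E={q↦thunk((let p = u in u), {u↦thunk(((-1 - 2) + (0 + 6)), ∅)}), u↦thunk(((-1 - 2) + (0 + 6)), ∅)}; St=∅⟩
[5] ⟨T=u; E={q↦thunk((let p = u in u), {u↦thunk(((-1 - 2) + (0 + 6)), ∅)}), u↦thunk(((-1 - 2) + (0 + 6)), ∅)}; St=[mulR]⟩
[6] ⟨T=((-1 - 2) + (0 + 6)); E=∅; St=[mulR]⟩
[7] ⟨T=(-1 - 2); E=∅; St=[addR :: mulR]⟩
[8] ⟨T=-1; E=∅; St=[subR :: addR :: mulR]⟩
[9] ⟨T=2; E=∅; St=[subL(-1) :: addR :: mulR]⟩
[10] ⟨T=(0 + 6); E=∅; St=[addL(-3) :: mulR]⟩
[11] ⟨T=0; E=∅; St=[addR :: addL(-3) :: mulR]⟩
[12] ⟨T=6; E=∅; St=[addL(0) :: addL(-3) :: mulR]⟩
[13] ⟨T=q; E={q↦thunk((let p = u in u), {u↦thunk(((-1 - 2) + (0 + 6)), ∅)}), u↦thunk(((-1 - 2) + (0 + 6)), ∅)}; St=[mulL(3)]⟩
[14] ⟨T=(let p = u in u); E={u↦thunk(((-1 - 2) + (0 + 6)), ∅)}; St=[mulL(3)]⟩
[15] ⟨T=u; E={p↦thunk(u, {u↦thunk(((-1 - 2) + (0 + 6)), ∅)}), u↦thunk(((-1 - 2) + (0 + 6)), ∅)}; St=[mulL(3)]⟩
[16] ⟨T=((-1 - 2) + (0 + 6)); E=∅; St=[mulL(3)]⟩
[17] ⟨T=(-1 - 2); E=∅; St=[addR :: mulL(3)]⟩
[18] ⟨T=-1; E=∅; St=[subR :: addR :: mulL(3)]⟩
[19] ⟨T=2; E=∅; St=[subL(-1) :: addR :: mulL(3)]⟩
[20] ⟨T=(0 + 6); E=∅; St=[addL(-3) :: mulL(3)]⟩
[21] ⟨T=0; E=∅; St=[addR :: addL(-3) :: mulL(3)]⟩
[22] ⟨T=6; E=∅; St=[addL(0) :: addL(-3) :: mulL(3)]⟩
→ final value 9

Answer: 9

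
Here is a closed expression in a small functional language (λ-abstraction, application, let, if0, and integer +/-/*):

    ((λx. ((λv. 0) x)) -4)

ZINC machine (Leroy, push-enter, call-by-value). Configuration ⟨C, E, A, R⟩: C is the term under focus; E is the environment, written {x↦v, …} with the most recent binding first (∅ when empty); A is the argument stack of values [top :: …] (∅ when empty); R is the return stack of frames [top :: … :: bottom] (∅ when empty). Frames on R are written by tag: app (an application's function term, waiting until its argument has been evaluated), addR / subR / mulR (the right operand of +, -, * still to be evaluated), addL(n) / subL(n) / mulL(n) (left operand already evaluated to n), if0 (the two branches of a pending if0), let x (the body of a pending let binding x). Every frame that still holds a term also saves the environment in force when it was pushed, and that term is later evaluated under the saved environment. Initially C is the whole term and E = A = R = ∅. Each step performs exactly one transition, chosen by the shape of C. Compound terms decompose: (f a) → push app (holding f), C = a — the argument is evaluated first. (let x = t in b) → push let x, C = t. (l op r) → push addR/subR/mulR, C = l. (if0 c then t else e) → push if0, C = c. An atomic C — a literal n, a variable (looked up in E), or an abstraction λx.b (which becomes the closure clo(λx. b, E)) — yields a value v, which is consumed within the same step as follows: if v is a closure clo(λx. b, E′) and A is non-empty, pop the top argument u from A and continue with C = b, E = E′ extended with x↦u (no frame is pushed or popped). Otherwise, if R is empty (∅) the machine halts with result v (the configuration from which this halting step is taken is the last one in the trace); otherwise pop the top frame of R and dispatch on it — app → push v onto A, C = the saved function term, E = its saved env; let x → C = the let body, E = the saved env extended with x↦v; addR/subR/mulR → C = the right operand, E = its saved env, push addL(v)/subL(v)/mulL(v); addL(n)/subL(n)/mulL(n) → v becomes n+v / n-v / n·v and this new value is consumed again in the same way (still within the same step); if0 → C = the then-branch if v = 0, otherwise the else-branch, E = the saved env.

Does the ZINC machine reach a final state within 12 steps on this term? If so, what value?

[0] [C=((λx. ((λv. 0) x)) -4) | E=∅ | A=∅ | R=∅]
[1] [C=-4 | E=∅ | A=∅ | R=[app]]
[2] [C=(λx. ((λv. 0) x)) | E=∅ | A=[-4] | R=∅]
[3] [C=((λv. 0) x) | E={x↦-4} | A=∅ | R=∅]
[4] [C=x | E={x↦-4} | A=∅ | R=[app]]
[5] [C=(λv. 0) | E={x↦-4} | A=[-4] | R=∅]
[6] [C=0 | E={v↦-4, x↦-4} | A=∅ | R=∅]
→ final value 0

Answer: 0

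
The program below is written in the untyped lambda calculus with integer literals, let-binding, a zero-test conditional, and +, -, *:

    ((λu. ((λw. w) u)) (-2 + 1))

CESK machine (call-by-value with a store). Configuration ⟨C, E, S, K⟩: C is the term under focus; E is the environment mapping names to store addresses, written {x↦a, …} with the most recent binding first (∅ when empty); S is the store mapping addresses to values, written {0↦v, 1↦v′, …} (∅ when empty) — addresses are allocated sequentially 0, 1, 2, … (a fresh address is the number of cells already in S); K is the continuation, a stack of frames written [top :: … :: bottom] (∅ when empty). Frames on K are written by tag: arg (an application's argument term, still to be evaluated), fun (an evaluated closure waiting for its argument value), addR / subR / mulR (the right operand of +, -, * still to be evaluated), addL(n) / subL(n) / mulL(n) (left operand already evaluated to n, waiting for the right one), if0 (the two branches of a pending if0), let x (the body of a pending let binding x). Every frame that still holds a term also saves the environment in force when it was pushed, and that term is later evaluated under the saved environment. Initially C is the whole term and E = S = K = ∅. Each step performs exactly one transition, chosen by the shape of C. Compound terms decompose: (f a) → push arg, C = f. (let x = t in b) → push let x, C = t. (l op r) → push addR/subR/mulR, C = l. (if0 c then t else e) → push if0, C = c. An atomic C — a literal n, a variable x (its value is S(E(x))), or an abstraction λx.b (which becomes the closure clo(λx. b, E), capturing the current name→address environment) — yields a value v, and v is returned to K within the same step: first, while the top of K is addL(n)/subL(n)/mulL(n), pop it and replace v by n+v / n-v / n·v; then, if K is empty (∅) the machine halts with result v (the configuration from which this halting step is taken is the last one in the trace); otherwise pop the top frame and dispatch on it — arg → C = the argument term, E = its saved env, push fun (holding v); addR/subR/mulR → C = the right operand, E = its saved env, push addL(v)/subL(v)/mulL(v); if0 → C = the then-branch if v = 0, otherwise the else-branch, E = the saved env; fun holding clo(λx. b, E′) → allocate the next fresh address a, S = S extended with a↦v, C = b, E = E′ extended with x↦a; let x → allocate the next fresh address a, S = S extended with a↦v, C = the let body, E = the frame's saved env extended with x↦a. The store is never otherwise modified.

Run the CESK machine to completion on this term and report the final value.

Answer: -1

Execution trace:
t=0: [C=((λu. ((λw. w) u)) (-2 + 1)) | E=∅ | S=∅ | K=∅]
t=1: [C=(λu. ((λw. w) u)) | E=∅ | S=∅ | K=[arg]]
t=2: [C=(-2 + 1) | E=∅ | S=∅ | K=[fun]]
t=3: [C=-2 | E=∅ | S=∅ | K=[addR :: fun]]
t=4: [C=1 | E=∅ | S=∅ | K=[addL(-2) :: fun]]
t=5: [C=((λw. w) u) | E={u↦0} | S={0↦-1} | K=∅]
t=6: [C=(λw. w) | E={u↦0} | S={0↦-1} | K=[arg]]
t=7: [C=u | E={u↦0} | S={0↦-1} | K=[fun]]
t=8: [C=w | E={w↦1, u↦0} | S={0↦-1, 1↦-1} | K=∅]
→ final value -1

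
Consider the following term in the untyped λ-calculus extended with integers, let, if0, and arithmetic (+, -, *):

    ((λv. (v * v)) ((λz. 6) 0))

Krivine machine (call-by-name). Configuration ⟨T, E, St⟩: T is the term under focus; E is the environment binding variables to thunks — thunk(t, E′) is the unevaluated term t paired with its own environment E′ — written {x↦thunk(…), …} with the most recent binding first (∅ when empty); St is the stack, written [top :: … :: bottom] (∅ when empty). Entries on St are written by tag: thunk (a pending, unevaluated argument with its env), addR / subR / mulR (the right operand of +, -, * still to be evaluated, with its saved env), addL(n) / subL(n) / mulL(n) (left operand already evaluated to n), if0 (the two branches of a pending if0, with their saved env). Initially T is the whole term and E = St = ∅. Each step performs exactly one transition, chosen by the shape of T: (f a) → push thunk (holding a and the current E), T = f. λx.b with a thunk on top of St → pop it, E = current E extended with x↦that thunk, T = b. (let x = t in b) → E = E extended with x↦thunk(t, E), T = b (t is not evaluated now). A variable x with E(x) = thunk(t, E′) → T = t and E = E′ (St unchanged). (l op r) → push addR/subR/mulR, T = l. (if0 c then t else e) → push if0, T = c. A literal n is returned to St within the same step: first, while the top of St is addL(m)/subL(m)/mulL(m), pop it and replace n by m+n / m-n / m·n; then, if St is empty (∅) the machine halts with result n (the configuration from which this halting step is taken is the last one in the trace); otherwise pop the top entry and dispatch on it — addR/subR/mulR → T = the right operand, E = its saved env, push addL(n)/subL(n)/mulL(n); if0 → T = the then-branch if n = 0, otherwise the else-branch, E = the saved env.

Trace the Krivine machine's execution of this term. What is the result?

Answer: 36

Execution trace:
[0] ⟨T=((λv. (v * v)) ((λz. 6) 0)); E=∅; St=∅⟩
[1] ⟨T=(λv. (v * v)); E=∅; St=[thunk]⟩
[2] ⟨T=(v * v); E={v↦thunk(((λz. 6) 0), ∅)}; St=∅⟩
[3] ⟨T=v; E={v↦thunk(((λz. 6) 0), ∅)}; St=[mulR]⟩
[4] ⟨T=((λz. 6) 0); E=∅; St=[mulR]⟩
[5] ⟨T=(λz. 6); E=∅; St=[thunk :: mulR]⟩
[6] ⟨T=6; E={z↦thunk(0, ∅)}; St=[mulR]⟩
[7] ⟨T=v; E={v↦thunk(((λz. 6) 0), ∅)}; St=[mulL(6)]⟩
[8] ⟨T=((λz. 6) 0); E=∅; St=[mulL(6)]⟩
[9] ⟨T=(λz. 6); E=∅; St=[thunk :: mulL(6)]⟩
[10] ⟨T=6; E={z↦thunk(0, ∅)}; St=[mulL(6)]⟩
→ final value 36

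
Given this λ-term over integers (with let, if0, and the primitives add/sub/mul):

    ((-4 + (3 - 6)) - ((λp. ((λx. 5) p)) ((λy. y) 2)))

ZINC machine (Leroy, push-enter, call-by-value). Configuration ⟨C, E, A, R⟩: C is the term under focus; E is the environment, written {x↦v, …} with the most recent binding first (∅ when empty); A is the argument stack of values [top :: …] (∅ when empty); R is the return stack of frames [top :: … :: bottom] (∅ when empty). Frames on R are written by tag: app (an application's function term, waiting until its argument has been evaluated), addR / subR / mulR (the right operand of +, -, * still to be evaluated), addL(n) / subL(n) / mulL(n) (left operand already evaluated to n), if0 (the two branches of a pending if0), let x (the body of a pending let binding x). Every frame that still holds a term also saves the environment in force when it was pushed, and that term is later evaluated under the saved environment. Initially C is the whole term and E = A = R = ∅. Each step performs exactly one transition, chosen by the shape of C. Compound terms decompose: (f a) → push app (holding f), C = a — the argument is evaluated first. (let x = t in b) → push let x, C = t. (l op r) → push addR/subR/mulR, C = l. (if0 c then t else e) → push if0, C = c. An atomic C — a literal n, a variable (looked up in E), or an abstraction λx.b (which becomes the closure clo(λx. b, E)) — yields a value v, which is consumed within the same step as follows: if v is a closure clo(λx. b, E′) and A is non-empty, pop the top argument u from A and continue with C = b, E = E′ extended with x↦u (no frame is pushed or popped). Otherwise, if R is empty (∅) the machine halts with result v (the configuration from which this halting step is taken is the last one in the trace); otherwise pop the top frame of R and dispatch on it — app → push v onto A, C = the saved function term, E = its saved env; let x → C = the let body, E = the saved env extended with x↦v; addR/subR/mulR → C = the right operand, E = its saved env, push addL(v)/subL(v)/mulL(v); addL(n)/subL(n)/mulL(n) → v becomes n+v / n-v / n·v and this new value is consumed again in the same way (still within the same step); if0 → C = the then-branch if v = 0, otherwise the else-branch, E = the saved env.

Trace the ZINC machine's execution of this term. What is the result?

t=0: [C=((-4 + (3 - 6)) - ((λp. ((λx. 5) p)) ((λy. y) 2))) | E=∅ | A=∅ | R=∅]
t=1: [C=(-4 + (3 - 6)) | E=∅ | A=∅ | R=[subR]]
t=2: [C=-4 | E=∅ | A=∅ | R=[addR :: subR]]
t=3: [C=(3 - 6) | E=∅ | A=∅ | R=[addL(-4) :: subR]]
t=4: [C=3 | E=∅ | A=∅ | R=[subR :: addL(-4) :: subR]]
t=5: [C=6 | E=∅ | A=∅ | R=[subL(3) :: addL(-4) :: subR]]
t=6: [C=((λp. ((λx. 5) p)) ((λy. y) 2)) | E=∅ | A=∅ | R=[subL(-7)]]
t=7: [C=((λy. y) 2) | E=∅ | A=∅ | R=[app :: subL(-7)]]
t=8: [C=2 | E=∅ | A=∅ | R=[app :: app :: subL(-7)]]
t=9: [C=(λy. y) | E=∅ | A=[2] | R=[app :: subL(-7)]]
t=10: [C=y | E={y↦2} | A=∅ | R=[app :: subL(-7)]]
t=11: [C=(λp. ((λx. 5) p)) | E=∅ | A=[2] | R=[subL(-7)]]
t=12: [C=((λx. 5) p) | E={p↦2} | A=∅ | R=[subL(-7)]]
t=13: [C=p | E={p↦2} | A=∅ | R=[app :: subL(-7)]]
t=14: [C=(λx. 5) | E={p↦2} | A=[2] | R=[subL(-7)]]
t=15: [C=5 | E={x↦2, p↦2} | A=∅ | R=[subL(-7)]]
→ final value -12

Answer: -12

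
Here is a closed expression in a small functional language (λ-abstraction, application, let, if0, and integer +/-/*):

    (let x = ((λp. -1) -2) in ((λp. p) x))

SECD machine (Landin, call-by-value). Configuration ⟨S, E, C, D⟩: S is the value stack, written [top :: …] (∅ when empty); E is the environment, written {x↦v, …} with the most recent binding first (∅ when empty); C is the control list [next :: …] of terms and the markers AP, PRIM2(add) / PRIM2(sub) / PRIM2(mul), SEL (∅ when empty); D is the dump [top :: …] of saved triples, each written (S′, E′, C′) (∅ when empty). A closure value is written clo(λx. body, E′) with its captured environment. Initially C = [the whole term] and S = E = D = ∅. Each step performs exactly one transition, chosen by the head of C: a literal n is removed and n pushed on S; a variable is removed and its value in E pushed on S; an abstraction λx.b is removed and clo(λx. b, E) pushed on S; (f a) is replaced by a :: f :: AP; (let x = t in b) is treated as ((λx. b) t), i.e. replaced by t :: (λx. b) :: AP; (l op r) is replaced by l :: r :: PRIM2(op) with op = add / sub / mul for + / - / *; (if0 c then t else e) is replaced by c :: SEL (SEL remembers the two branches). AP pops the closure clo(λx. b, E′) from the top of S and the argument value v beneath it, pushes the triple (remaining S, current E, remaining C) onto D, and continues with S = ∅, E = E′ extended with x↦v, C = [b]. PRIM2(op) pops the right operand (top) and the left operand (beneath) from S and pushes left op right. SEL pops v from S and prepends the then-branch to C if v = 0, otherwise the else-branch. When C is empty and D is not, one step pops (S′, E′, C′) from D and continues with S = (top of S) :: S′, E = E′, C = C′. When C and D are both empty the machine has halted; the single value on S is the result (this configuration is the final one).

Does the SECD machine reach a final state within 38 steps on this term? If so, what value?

Answer: -1

Machine steps:
t=0: <S=∅, E=∅, C=[(let x = ((λp. -1) -2) in ((λp. p) x))], D=∅>
t=1: <S=∅, E=∅, C=[((λp. -1) -2) :: (λx. ((λp. p) x)) :: AP], D=∅>
t=2: <S=∅, E=∅, C=[-2 :: (λp. -1) :: AP :: (λx. ((λp. p) x)) :: AP], D=∅>
t=3: <S=[-2], E=∅, C=[(λp. -1) :: AP :: (λx. ((λp. p) x)) :: AP], D=∅>
t=4: <S=[clo(λp. -1, ∅) :: -2], E=∅, C=[AP :: (λx. ((λp. p) x)) :: AP], D=∅>
t=5: <S=∅, E={p↦-2}, C=[-1], D=[(∅, ∅, [(λx. ((λp. p) x)) :: AP])]>
t=6: <S=[-1], E={p↦-2}, C=∅, D=[(∅, ∅, [(λx. ((λp. p) x)) :: AP])]>
t=7: <S=[-1], E=∅, C=[(λx. ((λp. p) x)) :: AP], D=∅>
t=8: <S=[clo(λx. ((λp. p) x), ∅) :: -1], E=∅, C=[AP], D=∅>
t=9: <S=∅, E={x↦-1}, C=[((λp. p) x)], D=[(∅, ∅, ∅)]>
t=10: <S=∅, E={x↦-1}, C=[x :: (λp. p) :: AP], D=[(∅, ∅, ∅)]>
t=11: <S=[-1], E={x↦-1}, C=[(λp. p) :: AP], D=[(∅, ∅, ∅)]>
t=12: <S=[clo(λp. p, {x↦-1}) :: -1], E={x↦-1}, C=[AP], D=[(∅, ∅, ∅)]>
t=13: <S=∅, E={p↦-1, x↦-1}, C=[p], D=[(∅, {x↦-1}, ∅) :: (∅, ∅, ∅)]>
t=14: <S=[-1], E={p↦-1, x↦-1}, C=∅, D=[(∅, {x↦-1}, ∅) :: (∅, ∅, ∅)]>
t=15: <S=[-1], E={x↦-1}, C=∅, D=[(∅, ∅, ∅)]>
t=16: <S=[-1], E=∅, C=∅, D=∅>
→ final value -1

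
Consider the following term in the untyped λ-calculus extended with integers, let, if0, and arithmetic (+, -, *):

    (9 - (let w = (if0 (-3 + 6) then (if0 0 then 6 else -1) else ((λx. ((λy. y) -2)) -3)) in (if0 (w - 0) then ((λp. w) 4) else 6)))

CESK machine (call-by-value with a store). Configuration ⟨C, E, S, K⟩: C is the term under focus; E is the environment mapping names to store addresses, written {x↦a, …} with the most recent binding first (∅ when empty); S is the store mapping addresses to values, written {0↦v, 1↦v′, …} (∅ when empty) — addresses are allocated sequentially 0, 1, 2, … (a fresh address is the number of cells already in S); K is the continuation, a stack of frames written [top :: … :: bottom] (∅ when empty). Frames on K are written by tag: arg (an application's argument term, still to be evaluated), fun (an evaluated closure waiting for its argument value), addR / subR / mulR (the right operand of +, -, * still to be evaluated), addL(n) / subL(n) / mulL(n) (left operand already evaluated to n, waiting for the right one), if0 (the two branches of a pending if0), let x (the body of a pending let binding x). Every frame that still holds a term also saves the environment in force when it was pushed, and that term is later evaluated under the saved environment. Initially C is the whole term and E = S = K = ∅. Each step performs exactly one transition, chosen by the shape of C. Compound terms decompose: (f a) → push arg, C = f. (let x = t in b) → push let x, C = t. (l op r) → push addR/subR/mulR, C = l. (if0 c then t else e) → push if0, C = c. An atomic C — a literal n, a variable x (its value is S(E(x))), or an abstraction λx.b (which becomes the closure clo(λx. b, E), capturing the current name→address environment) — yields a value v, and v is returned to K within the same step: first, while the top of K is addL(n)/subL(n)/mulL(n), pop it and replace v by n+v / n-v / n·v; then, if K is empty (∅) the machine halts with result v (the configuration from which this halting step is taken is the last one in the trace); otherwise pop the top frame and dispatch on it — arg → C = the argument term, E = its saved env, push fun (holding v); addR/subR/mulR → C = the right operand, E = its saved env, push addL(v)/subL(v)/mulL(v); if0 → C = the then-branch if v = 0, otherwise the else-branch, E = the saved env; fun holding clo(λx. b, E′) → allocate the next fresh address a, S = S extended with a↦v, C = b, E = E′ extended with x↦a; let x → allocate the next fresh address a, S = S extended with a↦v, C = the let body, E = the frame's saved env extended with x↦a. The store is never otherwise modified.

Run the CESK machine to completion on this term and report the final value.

Answer: 3

Execution trace:
t=0: <C=(9 - (let w = (if0 (-3 + 6) then (if0 0 then 6 else -1) else ((λx. ((λy. y) -2)) -3)) in (if0 (w - 0) then ((λp. w) 4) else 6))), E=∅, S=∅, K=∅>
t=1: <C=9, E=∅, S=∅, K=[subR]>
t=2: <C=(let w = (if0 (-3 + 6) then (if0 0 then 6 else -1) else ((λx. ((λy. y) -2)) -3)) in (if0 (w - 0) then ((λp. w) 4) else 6)), E=∅, S=∅, K=[subL(9)]>
t=3: <C=(if0 (-3 + 6) then (if0 0 then 6 else -1) else ((λx. ((λy. y) -2)) -3)), E=∅, S=∅, K=[let w :: subL(9)]>
t=4: <C=(-3 + 6), E=∅, S=∅, K=[if0 :: let w :: subL(9)]>
t=5: <C=-3, E=∅, S=∅, K=[addR :: if0 :: let w :: subL(9)]>
t=6: <C=6, E=∅, S=∅, K=[addL(-3) :: if0 :: let w :: subL(9)]>
t=7: <C=((λx. ((λy. y) -2)) -3), E=∅, S=∅, K=[let w :: subL(9)]>
t=8: <C=(λx. ((λy. y) -2)), E=∅, S=∅, K=[arg :: let w :: subL(9)]>
t=9: <C=-3, E=∅, S=∅, K=[fun :: let w :: subL(9)]>
t=10: <C=((λy. y) -2), E={x↦0}, S={0↦-3}, K=[let w :: subL(9)]>
t=11: <C=(λy. y), E={x↦0}, S={0↦-3}, K=[arg :: let w :: subL(9)]>
t=12: <C=-2, E={x↦0}, S={0↦-3}, K=[fun :: let w :: subL(9)]>
t=13: <C=y, E={y↦1, x↦0}, S={0↦-3, 1↦-2}, K=[let w :: subL(9)]>
t=14: <C=(if0 (w - 0) then ((λp. w) 4) else 6), E={w↦2}, S={0↦-3, 1↦-2, 2↦-2}, K=[subL(9)]>
t=15: <C=(w - 0), E={w↦2}, S={0↦-3, 1↦-2, 2↦-2}, K=[if0 :: subL(9)]>
t=16: <C=w, E={w↦2}, S={0↦-3, 1↦-2, 2↦-2}, K=[subR :: if0 :: subL(9)]>
t=17: <C=0, E={w↦2}, S={0↦-3, 1↦-2, 2↦-2}, K=[subL(-2) :: if0 :: subL(9)]>
t=18: <C=6, E={w↦2}, S={0↦-3, 1↦-2, 2↦-2}, K=[subL(9)]>
→ final value 3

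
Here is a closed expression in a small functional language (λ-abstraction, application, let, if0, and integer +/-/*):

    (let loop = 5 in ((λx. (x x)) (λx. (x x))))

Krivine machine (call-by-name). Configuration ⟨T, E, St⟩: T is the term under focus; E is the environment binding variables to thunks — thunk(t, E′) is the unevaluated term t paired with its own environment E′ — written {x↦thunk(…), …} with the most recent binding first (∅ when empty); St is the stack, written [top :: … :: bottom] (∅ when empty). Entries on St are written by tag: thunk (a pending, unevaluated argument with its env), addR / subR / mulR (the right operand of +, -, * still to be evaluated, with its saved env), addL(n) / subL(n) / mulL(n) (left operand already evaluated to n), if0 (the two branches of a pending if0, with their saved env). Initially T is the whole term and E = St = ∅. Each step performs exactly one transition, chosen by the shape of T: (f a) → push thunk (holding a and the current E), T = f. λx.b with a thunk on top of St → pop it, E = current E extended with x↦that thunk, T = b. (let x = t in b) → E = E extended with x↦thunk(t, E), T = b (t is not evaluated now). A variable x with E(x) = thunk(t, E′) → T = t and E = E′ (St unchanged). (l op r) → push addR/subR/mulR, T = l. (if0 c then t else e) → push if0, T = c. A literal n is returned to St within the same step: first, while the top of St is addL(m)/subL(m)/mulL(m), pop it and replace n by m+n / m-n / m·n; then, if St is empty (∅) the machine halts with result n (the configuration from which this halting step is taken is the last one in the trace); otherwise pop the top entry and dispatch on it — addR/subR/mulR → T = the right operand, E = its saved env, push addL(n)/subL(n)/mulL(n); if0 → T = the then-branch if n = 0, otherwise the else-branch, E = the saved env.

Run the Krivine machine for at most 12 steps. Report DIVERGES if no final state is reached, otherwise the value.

Answer: DIVERGES (no final state within 12 steps)

Machine steps:
step 0: <T=(let loop = 5 in ((λx. (x x)) (λx. (x x)))), E=∅, St=∅>
step 1: <T=((λx. (x x)) (λx. (x x))), E={loop↦thunk(5, ∅)}, St=∅>
step 2: <T=(λx. (x x)), E={loop↦thunk(5, ∅)}, St=[thunk]>
step 3: <T=(x x), E={x↦thunk((λx. (x x)), {loop↦thunk(5, ∅)}), loop↦thunk(5, ∅)}, St=∅>
step 4: <T=x, E={x↦thunk((λx. (x x)), {loop↦thunk(5, ∅)}), loop↦thunk(5, ∅)}, St=[thunk]>
step 5: <T=(λx. (x x)), E={loop↦thunk(5, ∅)}, St=[thunk]>
step 6: <T=(x x), E={x↦thunk(x, {x↦thunk((λx. (x x)), {loop↦thunk(5, ∅)}), loop↦thunk(5, ∅)}), loop↦thunk(5, ∅)}, St=∅>
step 7: <T=x, E={x↦thunk(x, {x↦thunk((λx. (x x)), {loop↦thunk(5, ∅)}), loop↦thunk(5, ∅)}), loop↦thunk(5, ∅)}, St=[thunk]>
step 8: <T=x, E={x↦thunk((λx. (x x)), {loop↦thunk(5, ∅)}), loop↦thunk(5, ∅)}, St=[thunk]>
step 9: <T=(λx. (x x)), E={loop↦thunk(5, ∅)}, St=[thunk]>
step 10: <T=(x x), E={x↦thunk(x, {x↦thunk(x, {x↦thunk((λx. (x x)), {loop↦thunk(5, ∅)}), loop↦thunk(5, ∅)}), loop↦thunk(5, ∅)}), loop↦thunk(5, ∅)}, St=∅>
step 11: <T=x, E={x↦thunk(x, {x↦thunk(x, {x↦thunk((λx. (x x)), {loop↦thunk(5, ∅)}), loop↦thunk(5, ∅)}), loop↦thunk(5, ∅)}), loop↦thunk(5, ∅)}, St=[thunk]>
step 12: <T=x, E={x↦thunk(x, {x↦thunk((λx. (x x)), {loop↦thunk(5, ∅)}), loop↦thunk(5, ∅)}), loop↦thunk(5, ∅)}, St=[thunk]>
→ 12 transitions taken and the configuration is still not final: no result within 12 steps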